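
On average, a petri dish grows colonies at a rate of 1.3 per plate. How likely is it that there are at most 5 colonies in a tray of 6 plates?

Over the interval, μ = 1.3 × 6 = 7.8 (a tray of 6 plates = 6 plates).
P(N ≤ 5) = Σ_{j=0}^{5} e^(−μ) μ^j/j! ≈ 0.2103.

0.2103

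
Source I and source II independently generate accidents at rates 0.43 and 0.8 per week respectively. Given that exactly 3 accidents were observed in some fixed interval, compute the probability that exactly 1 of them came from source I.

Given the total, each event is independently from source I with probability p = λ_I/(λ_I+λ_II) = 0.43/1.23 ≈ 0.3496.
So K ~ Binomial(3, 0.43/1.23): P(K = 1) = C(3,1) · (0.43/1.23)^1 · (0.8/1.23)^2 ≈ 0.4437.

0.4437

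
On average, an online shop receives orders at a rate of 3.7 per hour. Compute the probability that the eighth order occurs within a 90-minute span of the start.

Over the interval, μ = 3.7 × 1.5 = 5.55 (a 90-minute span = 1.5 hours).
The eighth arrival falls in the interval iff at least 8 events occur there: P(S_8 ≤ t) = P(N ≥ 8) = 1 − P(N ≤ 7) ≈ 0.1967.

0.1967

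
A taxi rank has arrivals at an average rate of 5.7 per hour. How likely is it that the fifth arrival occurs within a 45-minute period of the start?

Over the interval, μ = 5.7 × 0.75 = 4.275 (a 45-minute period = 0.75 hours).
The fifth arrival falls in the interval iff at least 5 events occur there: P(S_5 ≤ t) = P(N ≥ 5) = 1 − P(N ≤ 4) ≈ 0.4247.

0.4247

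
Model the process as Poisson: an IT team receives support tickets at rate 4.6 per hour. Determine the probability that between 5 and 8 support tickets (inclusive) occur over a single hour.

0.4417

With mean μ = 4.6 per hour,
P(5 ≤ N ≤ 8) = Σ_{j=5}^{8} e^(−4.6) · 4.6^j/j! ≈ 0.4417.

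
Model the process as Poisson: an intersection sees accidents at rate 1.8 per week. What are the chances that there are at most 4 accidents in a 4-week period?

Over the interval, μ = 1.8 × 4 = 7.2 (a 4-week period = 4 weeks).
P(N ≤ 4) = Σ_{j=0}^{4} e^(−μ) μ^j/j! ≈ 0.1555.

0.1555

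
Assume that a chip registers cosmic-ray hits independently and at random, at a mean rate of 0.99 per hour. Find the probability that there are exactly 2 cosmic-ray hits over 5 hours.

Over the interval, μ = 0.99 × 5 = 4.95 (5 hours).
P(N = 2) = e^(−μ) μ^2/2! = e^(−4.95) · 4.95^2/2 ≈ 0.0868.

0.0868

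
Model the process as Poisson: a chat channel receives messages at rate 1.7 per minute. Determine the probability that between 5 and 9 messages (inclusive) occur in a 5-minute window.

0.5786

Over the interval, μ = 1.7 × 5 = 8.5 (a 5-minute window = 5 minutes).
P(5 ≤ N ≤ 9) = Σ_{j=5}^{9} e^(−8.5) · 8.5^j/j! ≈ 0.5786.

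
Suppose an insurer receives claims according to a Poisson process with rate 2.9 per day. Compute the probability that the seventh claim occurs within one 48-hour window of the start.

Over the interval, μ = 2.9 × 2 = 5.8 (a 48-hour window = 2 days).
The seventh arrival falls in the interval iff at least 7 events occur there: P(S_7 ≤ t) = P(N ≥ 7) = 1 − P(N ≤ 6) ≈ 0.3616.

0.3616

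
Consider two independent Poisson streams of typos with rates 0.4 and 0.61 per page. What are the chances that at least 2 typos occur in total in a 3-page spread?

0.8053

Independent Poisson processes superpose: combined rate λ = 0.4 + 0.61 = 1.01 per page.
Over the interval, μ = 1.01 × 3 = 3.03 (a 3-page spread = 3 pages).
P(N ≥ 2) = 1 − P(N ≤ 1) ≈ 0.8053.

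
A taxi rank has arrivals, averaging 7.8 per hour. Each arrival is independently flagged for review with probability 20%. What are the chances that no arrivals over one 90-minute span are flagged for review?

0.0963

Thinning: the arrivals that are flagged for review themselves form a Poisson process with rate 0.2 × 7.8 = 1.56 per hour.
Over the interval, μ = 1.56 × 1.5 = 2.34 (a 90-minute span = 1.5 hours).
P(N = 0) = e^(−2.34) · 2.34^0/0! ≈ 0.0963.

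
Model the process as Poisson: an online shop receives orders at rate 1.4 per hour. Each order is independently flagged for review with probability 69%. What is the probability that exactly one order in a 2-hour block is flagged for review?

0.2799

Thinning: the orders that are flagged for review themselves form a Poisson process with rate 0.69 × 1.4 = 0.966 per hour.
Over the interval, μ = 0.966 × 2 = 1.932 (a 2-hour block = 2 hours).
P(N = 1) = e^(−1.932) · 1.932^1/1! ≈ 0.2799.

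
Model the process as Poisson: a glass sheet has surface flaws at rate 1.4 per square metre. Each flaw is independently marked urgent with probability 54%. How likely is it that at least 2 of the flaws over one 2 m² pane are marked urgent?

0.4462

Thinning: the flaws that are marked urgent themselves form a Poisson process with rate 0.54 × 1.4 = 0.756 per square metre.
Over the interval, μ = 0.756 × 2 = 1.512 (a 2 m² pane = 2 square metres).
P(N ≥ 2) = 1 − P(N ≤ 1) ≈ 0.4462.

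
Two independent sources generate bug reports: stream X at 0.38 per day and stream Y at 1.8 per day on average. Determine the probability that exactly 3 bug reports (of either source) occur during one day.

Independent Poisson processes superpose: combined rate λ = 0.38 + 1.8 = 2.18 per day.
So μ = 2.18.
P(N = 3) = e^(−2.18) · 2.18^3/3! ≈ 0.1952.

0.1952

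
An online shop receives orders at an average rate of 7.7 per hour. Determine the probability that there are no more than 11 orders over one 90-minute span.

0.5139

Over the interval, μ = 7.7 × 1.5 = 11.55 (a 90-minute span = 1.5 hours).
P(N ≤ 11) = Σ_{j=0}^{11} e^(−μ) μ^j/j! ≈ 0.5139.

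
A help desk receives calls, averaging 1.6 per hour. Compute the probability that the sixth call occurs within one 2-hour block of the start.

0.1054

Over the interval, μ = 1.6 × 2 = 3.2 (a 2-hour block = 2 hours).
The sixth arrival falls in the interval iff at least 6 events occur there: P(S_6 ≤ t) = P(N ≥ 6) = 1 − P(N ≤ 5) ≈ 0.1054.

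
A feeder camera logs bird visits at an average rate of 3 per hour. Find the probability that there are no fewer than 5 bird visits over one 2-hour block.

0.7149

Over the interval, μ = 3 × 2 = 6 (a 2-hour block = 2 hours).
P(N ≥ 5) = 1 − P(N ≤ 4) = 1 − Σ_{j=0}^{4} e^(−μ) μ^j/j! ≈ 0.7149.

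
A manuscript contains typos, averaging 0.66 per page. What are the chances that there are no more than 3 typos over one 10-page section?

0.1052

Over the interval, μ = 0.66 × 10 = 6.6 (a 10-page section = 10 pages).
P(N ≤ 3) = Σ_{j=0}^{3} e^(−μ) μ^j/j! ≈ 0.1052.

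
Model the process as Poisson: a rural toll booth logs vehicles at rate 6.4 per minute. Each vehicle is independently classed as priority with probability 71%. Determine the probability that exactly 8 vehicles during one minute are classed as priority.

0.0479

Thinning: the vehicles that are classed as priority themselves form a Poisson process with rate 0.71 × 6.4 = 4.544 per minute.
So μ = 4.544.
P(N = 8) = e^(−4.544) · 4.544^8/8! ≈ 0.0479.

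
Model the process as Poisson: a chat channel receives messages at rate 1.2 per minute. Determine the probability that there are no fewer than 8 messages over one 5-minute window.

0.2560

Over the interval, μ = 1.2 × 5 = 6 (a 5-minute window = 5 minutes).
P(N ≥ 8) = 1 − P(N ≤ 7) = 1 − Σ_{j=0}^{7} e^(−μ) μ^j/j! ≈ 0.2560.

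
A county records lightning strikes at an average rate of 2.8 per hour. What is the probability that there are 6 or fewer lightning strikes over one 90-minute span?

Over the interval, μ = 2.8 × 1.5 = 4.2 (a 90-minute span = 1.5 hours).
P(N ≤ 6) = Σ_{j=0}^{6} e^(−μ) μ^j/j! ≈ 0.8675.

0.8675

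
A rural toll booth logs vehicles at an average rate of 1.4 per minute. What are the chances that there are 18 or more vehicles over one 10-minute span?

0.1728

Over the interval, μ = 1.4 × 10 = 14 (a 10-minute span = 10 minutes).
P(N ≥ 18) = 1 − P(N ≤ 17) = 1 − Σ_{j=0}^{17} e^(−μ) μ^j/j! ≈ 0.1728.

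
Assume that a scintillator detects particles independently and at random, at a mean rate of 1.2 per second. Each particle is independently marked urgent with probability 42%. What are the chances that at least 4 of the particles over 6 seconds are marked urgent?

0.3581

Thinning: the particles that are marked urgent themselves form a Poisson process with rate 0.42 × 1.2 = 0.504 per second.
Over the interval, μ = 0.504 × 6 = 3.024 (6 seconds).
P(N ≥ 4) = 1 − P(N ≤ 3) ≈ 0.3581.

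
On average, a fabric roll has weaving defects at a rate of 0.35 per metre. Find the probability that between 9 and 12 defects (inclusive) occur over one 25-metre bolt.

Over the interval, μ = 0.35 × 25 = 8.75 (a 25-metre bolt = 25 metres).
P(9 ≤ N ≤ 12) = Σ_{j=9}^{12} e^(−8.75) · 8.75^j/j! ≈ 0.4042.

0.4042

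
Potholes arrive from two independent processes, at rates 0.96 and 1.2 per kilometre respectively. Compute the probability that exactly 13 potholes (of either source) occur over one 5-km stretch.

Independent Poisson processes superpose: combined rate λ = 0.96 + 1.2 = 2.16 per kilometre.
Over the interval, μ = 2.16 × 5 = 10.8 (a 5-km stretch = 5 kilometres).
P(N = 13) = e^(−10.8) · 10.8^13/13! ≈ 0.0891.

0.0891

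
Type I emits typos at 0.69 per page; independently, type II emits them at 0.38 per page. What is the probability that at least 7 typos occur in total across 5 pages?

Independent Poisson processes superpose: combined rate λ = 0.69 + 0.38 = 1.07 per page.
Over the interval, μ = 1.07 × 5 = 5.35 (5 pages).
P(N ≥ 7) = 1 − P(N ≤ 6) ≈ 0.2906.

0.2906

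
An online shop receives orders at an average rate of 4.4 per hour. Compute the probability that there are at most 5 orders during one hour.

With mean μ = 4.4 per hour,
P(N ≤ 5) = Σ_{j=0}^{5} e^(−μ) μ^j/j! ≈ 0.7199.

0.7199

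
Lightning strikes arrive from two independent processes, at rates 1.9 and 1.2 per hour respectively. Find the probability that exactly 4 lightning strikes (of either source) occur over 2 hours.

Independent Poisson processes superpose: combined rate λ = 1.9 + 1.2 = 3.1 per hour.
Over the interval, μ = 3.1 × 2 = 6.2 (2 hours).
P(N = 4) = e^(−6.2) · 6.2^4/4! ≈ 0.1249.

0.1249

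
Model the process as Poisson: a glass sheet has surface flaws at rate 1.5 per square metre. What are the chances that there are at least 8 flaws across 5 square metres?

0.4754

Over the interval, μ = 1.5 × 5 = 7.5 (5 square metres).
P(N ≥ 8) = 1 − P(N ≤ 7) = 1 − Σ_{j=0}^{7} e^(−μ) μ^j/j! ≈ 0.4754.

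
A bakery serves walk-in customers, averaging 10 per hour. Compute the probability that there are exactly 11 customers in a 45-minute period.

Over the interval, μ = 10 × 0.75 = 7.5 (a 45-minute period = 0.75 hours).
P(N = 11) = e^(−μ) μ^11/11! = e^(−7.5) · 7.5^11/39916800 ≈ 0.0585.

0.0585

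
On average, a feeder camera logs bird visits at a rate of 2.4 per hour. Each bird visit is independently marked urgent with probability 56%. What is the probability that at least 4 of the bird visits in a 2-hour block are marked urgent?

Thinning: the bird visits that are marked urgent themselves form a Poisson process with rate 0.56 × 2.4 = 1.344 per hour.
Over the interval, μ = 1.344 × 2 = 2.688 (a 2-hour block = 2 hours).
P(N ≥ 4) = 1 − P(N ≤ 3) ≈ 0.2833.

0.2833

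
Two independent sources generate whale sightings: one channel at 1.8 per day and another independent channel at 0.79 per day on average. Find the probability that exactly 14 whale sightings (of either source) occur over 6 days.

0.0979

Independent Poisson processes superpose: combined rate λ = 1.8 + 0.79 = 2.59 per day.
Over the interval, μ = 2.59 × 6 = 15.54 (6 days).
P(N = 14) = e^(−15.54) · 15.54^14/14! ≈ 0.0979.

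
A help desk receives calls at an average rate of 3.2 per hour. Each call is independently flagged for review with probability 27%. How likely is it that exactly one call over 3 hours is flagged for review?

0.1941

Thinning: the calls that are flagged for review themselves form a Poisson process with rate 0.27 × 3.2 = 0.864 per hour.
Over the interval, μ = 0.864 × 3 = 2.592 (3 hours).
P(N = 1) = e^(−2.592) · 2.592^1/1! ≈ 0.1941.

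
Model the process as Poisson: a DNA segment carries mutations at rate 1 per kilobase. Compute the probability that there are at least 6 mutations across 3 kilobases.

0.0839

Over the interval, μ = 1 × 3 = 3 (3 kilobases).
P(N ≥ 6) = 1 − P(N ≤ 5) = 1 − Σ_{j=0}^{5} e^(−μ) μ^j/j! ≈ 0.0839.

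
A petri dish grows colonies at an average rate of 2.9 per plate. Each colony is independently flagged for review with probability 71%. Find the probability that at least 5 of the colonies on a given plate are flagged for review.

Thinning: the colonies that are flagged for review themselves form a Poisson process with rate 0.71 × 2.9 = 2.059 per plate.
So μ = 2.059.
P(N ≥ 5) = 1 − P(N ≤ 4) ≈ 0.0581.

0.0581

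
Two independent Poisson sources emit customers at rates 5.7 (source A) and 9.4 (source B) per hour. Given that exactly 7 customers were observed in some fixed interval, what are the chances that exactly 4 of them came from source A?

Given the total, each event is independently from source A with probability p = λ_A/(λ_A+λ_B) = 5.7/15.1 ≈ 0.3775.
So K ~ Binomial(7, 5.7/15.1): P(K = 4) = C(7,4) · (5.7/15.1)^4 · (9.4/15.1)^3 ≈ 0.1714.

0.1714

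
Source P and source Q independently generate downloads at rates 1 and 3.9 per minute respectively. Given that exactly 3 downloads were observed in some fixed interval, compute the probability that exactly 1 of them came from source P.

Given the total, each event is independently from source P with probability p = λ_P/(λ_P+λ_Q) = 1/4.9 ≈ 0.2041.
So K ~ Binomial(3, 1/4.9): P(K = 1) = C(3,1) · (1/4.9)^1 · (3.9/4.9)^2 ≈ 0.3878.

0.3878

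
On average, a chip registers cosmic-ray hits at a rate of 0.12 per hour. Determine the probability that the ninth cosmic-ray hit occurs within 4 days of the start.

Over the interval, μ = 0.12 × 96 = 11.52 (4 days = 96 hours).
The ninth arrival falls in the interval iff at least 9 events occur there: P(S_9 ≤ t) = P(N ≥ 9) = 1 − P(N ≤ 8) ≈ 0.8109.

0.8109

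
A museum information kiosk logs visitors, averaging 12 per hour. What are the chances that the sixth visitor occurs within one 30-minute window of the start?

Over the interval, μ = 12 × 0.5 = 6 (a 30-minute window = 0.5 hours).
The sixth arrival falls in the interval iff at least 6 events occur there: P(S_6 ≤ t) = P(N ≥ 6) = 1 − P(N ≤ 5) ≈ 0.5543.

0.5543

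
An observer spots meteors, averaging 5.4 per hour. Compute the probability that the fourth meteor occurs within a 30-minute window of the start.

0.2859

Over the interval, μ = 5.4 × 0.5 = 2.7 (a 30-minute window = 0.5 hours).
The fourth arrival falls in the interval iff at least 4 events occur there: P(S_4 ≤ t) = P(N ≥ 4) = 1 − P(N ≤ 3) ≈ 0.2859.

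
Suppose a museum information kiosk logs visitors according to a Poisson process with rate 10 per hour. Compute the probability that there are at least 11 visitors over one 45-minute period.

0.1378

Over the interval, μ = 10 × 0.75 = 7.5 (a 45-minute period = 0.75 hours).
P(N ≥ 11) = 1 − P(N ≤ 10) = 1 − Σ_{j=0}^{10} e^(−μ) μ^j/j! ≈ 0.1378.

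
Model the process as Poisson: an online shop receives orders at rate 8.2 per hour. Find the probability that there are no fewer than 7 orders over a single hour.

With mean μ = 8.2 per hour,
P(N ≥ 7) = 1 − P(N ≤ 6) = 1 − Σ_{j=0}^{6} e^(−μ) μ^j/j! ≈ 0.7104.

0.7104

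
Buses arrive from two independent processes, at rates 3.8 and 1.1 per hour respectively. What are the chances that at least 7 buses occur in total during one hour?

0.2233

Independent Poisson processes superpose: combined rate λ = 3.8 + 1.1 = 4.9 per hour.
So μ = 4.9.
P(N ≥ 7) = 1 − P(N ≤ 6) ≈ 0.2233.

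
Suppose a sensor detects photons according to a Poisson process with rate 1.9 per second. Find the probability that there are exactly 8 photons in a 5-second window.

Over the interval, μ = 1.9 × 5 = 9.5 (a 5-second window = 5 seconds).
P(N = 8) = e^(−μ) μ^8/8! = e^(−9.5) · 9.5^8/40320 ≈ 0.1232.

0.1232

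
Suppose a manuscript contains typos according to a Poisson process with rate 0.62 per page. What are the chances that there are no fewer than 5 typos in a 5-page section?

Over the interval, μ = 0.62 × 5 = 3.1 (a 5-page section = 5 pages).
P(N ≥ 5) = 1 − P(N ≤ 4) = 1 − Σ_{j=0}^{4} e^(−μ) μ^j/j! ≈ 0.2018.

0.2018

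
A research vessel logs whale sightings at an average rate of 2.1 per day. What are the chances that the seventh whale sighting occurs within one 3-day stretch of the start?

Over the interval, μ = 2.1 × 3 = 6.3 (a 3-day stretch = 3 days).
The seventh arrival falls in the interval iff at least 7 events occur there: P(S_7 ≤ t) = P(N ≥ 7) = 1 − P(N ≤ 6) ≈ 0.4418.

0.4418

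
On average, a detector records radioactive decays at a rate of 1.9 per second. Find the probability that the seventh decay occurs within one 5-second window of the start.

0.8351

Over the interval, μ = 1.9 × 5 = 9.5 (a 5-second window = 5 seconds).
The seventh arrival falls in the interval iff at least 7 events occur there: P(S_7 ≤ t) = P(N ≥ 7) = 1 − P(N ≤ 6) ≈ 0.8351.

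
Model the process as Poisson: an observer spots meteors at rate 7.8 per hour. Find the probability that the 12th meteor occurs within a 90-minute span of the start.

Over the interval, μ = 7.8 × 1.5 = 11.7 (a 90-minute span = 1.5 hours).
The 12th arrival falls in the interval iff at least 12 events occur there: P(S_12 ≤ t) = P(N ≥ 12) = 1 − P(N ≤ 11) ≈ 0.5037.

0.5037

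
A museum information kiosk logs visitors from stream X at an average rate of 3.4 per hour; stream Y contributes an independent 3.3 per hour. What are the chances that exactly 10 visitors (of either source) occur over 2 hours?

0.0779

Independent Poisson processes superpose: combined rate λ = 3.4 + 3.3 = 6.7 per hour.
Over the interval, μ = 6.7 × 2 = 13.4 (2 hours).
P(N = 10) = e^(−13.4) · 13.4^10/10! ≈ 0.0779.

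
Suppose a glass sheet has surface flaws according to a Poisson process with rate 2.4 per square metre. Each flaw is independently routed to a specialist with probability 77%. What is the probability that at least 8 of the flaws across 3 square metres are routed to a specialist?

Thinning: the flaws that are routed to a specialist themselves form a Poisson process with rate 0.77 × 2.4 = 1.848 per square metre.
Over the interval, μ = 1.848 × 3 = 5.544 (3 square metres).
P(N ≥ 8) = 1 − P(N ≤ 7) ≈ 0.1960.

0.1960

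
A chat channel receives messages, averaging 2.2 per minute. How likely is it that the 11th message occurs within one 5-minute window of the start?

Over the interval, μ = 2.2 × 5 = 11 (a 5-minute window = 5 minutes).
The 11th arrival falls in the interval iff at least 11 events occur there: P(S_11 ≤ t) = P(N ≥ 11) = 1 − P(N ≤ 10) ≈ 0.5401.

0.5401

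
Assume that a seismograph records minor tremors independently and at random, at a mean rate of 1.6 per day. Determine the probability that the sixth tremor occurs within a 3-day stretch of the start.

0.3490

Over the interval, μ = 1.6 × 3 = 4.8 (a 3-day stretch = 3 days).
The sixth arrival falls in the interval iff at least 6 events occur there: P(S_6 ≤ t) = P(N ≥ 6) = 1 − P(N ≤ 5) ≈ 0.3490.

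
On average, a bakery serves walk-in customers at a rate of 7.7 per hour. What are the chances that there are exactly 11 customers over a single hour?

0.0640

With mean μ = 7.7 per hour,
P(N = 11) = e^(−μ) μ^11/11! = e^(−7.7) · 7.7^11/39916800 ≈ 0.0640.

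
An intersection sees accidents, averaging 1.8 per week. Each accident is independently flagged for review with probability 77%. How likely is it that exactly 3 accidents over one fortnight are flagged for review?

0.2220

Thinning: the accidents that are flagged for review themselves form a Poisson process with rate 0.77 × 1.8 = 1.386 per week.
Over the interval, μ = 1.386 × 2 = 2.772 (a fortnight = 2 weeks).
P(N = 3) = e^(−2.772) · 2.772^3/3! ≈ 0.2220.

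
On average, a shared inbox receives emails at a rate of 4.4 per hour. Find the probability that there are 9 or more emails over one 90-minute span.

Over the interval, μ = 4.4 × 1.5 = 6.6 (a 90-minute span = 1.5 hours).
P(N ≥ 9) = 1 − P(N ≤ 8) = 1 − Σ_{j=0}^{8} e^(−μ) μ^j/j! ≈ 0.2204.

0.2204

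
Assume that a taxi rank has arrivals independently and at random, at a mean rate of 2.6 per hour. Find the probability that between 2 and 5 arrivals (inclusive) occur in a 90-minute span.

0.7014

Over the interval, μ = 2.6 × 1.5 = 3.9 (a 90-minute span = 1.5 hours).
P(2 ≤ N ≤ 5) = Σ_{j=2}^{5} e^(−3.9) · 3.9^j/j! ≈ 0.7014.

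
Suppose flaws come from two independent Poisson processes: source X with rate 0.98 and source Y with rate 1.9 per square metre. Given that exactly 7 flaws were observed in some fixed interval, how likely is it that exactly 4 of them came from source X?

0.1347

Given the total, each event is independently from source X with probability p = λ_X/(λ_X+λ_Y) = 0.98/2.88 ≈ 0.3403.
So K ~ Binomial(7, 0.98/2.88): P(K = 4) = C(7,4) · (0.98/2.88)^4 · (1.9/2.88)^3 ≈ 0.1347.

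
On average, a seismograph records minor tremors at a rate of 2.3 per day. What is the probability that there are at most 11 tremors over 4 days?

Over the interval, μ = 2.3 × 4 = 9.2 (4 days).
P(N ≤ 11) = Σ_{j=0}^{11} e^(−μ) μ^j/j! ≈ 0.7832.

0.7832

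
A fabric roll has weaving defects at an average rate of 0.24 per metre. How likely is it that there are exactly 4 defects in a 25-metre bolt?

0.1339

Over the interval, μ = 0.24 × 25 = 6 (a 25-metre bolt = 25 metres).
P(N = 4) = e^(−μ) μ^4/4! = e^(−6) · 6^4/24 ≈ 0.1339.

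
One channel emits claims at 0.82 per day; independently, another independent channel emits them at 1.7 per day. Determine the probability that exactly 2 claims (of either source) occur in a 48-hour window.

0.0822

Independent Poisson processes superpose: combined rate λ = 0.82 + 1.7 = 2.52 per day.
Over the interval, μ = 2.52 × 2 = 5.04 (a 48-hour window = 2 days).
P(N = 2) = e^(−5.04) · 5.04^2/2! ≈ 0.0822.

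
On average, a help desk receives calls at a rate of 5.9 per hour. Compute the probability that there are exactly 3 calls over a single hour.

With mean μ = 5.9 per hour,
P(N = 3) = e^(−μ) μ^3/3! = e^(−5.9) · 5.9^3/6 ≈ 0.0938.

0.0938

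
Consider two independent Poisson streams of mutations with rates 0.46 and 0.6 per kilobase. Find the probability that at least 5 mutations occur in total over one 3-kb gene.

Independent Poisson processes superpose: combined rate λ = 0.46 + 0.6 = 1.06 per kilobase.
Over the interval, μ = 1.06 × 3 = 3.18 (a 3-kb gene = 3 kilobases).
P(N ≥ 5) = 1 − P(N ≤ 4) ≈ 0.2158.

0.2158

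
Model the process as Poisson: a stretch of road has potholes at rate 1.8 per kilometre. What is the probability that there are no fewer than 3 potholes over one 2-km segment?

Over the interval, μ = 1.8 × 2 = 3.6 (a 2-km segment = 2 kilometres).
P(N ≥ 3) = 1 − P(N ≤ 2) = 1 − Σ_{j=0}^{2} e^(−μ) μ^j/j! ≈ 0.6973.

0.6973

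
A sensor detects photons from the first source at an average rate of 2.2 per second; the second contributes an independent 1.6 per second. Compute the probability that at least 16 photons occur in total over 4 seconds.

0.4524

Independent Poisson processes superpose: combined rate λ = 2.2 + 1.6 = 3.8 per second.
Over the interval, μ = 3.8 × 4 = 15.2 (4 seconds).
P(N ≥ 16) = 1 − P(N ≤ 15) ≈ 0.4524.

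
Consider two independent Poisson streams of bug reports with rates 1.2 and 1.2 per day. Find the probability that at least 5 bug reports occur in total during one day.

Independent Poisson processes superpose: combined rate λ = 1.2 + 1.2 = 2.4 per day.
So μ = 2.4.
P(N ≥ 5) = 1 − P(N ≤ 4) ≈ 0.0959.

0.0959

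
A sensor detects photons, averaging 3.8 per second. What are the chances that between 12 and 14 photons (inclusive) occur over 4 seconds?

Over the interval, μ = 3.8 × 4 = 15.2 (4 seconds).
P(12 ≤ N ≤ 14) = Σ_{j=12}^{14} e^(−15.2) · 15.2^j/j! ≈ 0.2735.

0.2735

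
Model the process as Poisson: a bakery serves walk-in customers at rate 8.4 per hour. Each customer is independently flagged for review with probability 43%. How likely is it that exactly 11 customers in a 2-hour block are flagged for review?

0.0511

Thinning: the customers that are flagged for review themselves form a Poisson process with rate 0.43 × 8.4 = 3.612 per hour.
Over the interval, μ = 3.612 × 2 = 7.224 (a 2-hour block = 2 hours).
P(N = 11) = e^(−7.224) · 7.224^11/11! ≈ 0.0511.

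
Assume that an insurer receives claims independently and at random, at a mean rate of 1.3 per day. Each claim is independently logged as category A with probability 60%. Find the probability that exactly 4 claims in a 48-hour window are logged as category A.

0.0519

Thinning: the claims that are logged as category A themselves form a Poisson process with rate 0.6 × 1.3 = 0.78 per day.
Over the interval, μ = 0.78 × 2 = 1.56 (a 48-hour window = 2 days).
P(N = 4) = e^(−1.56) · 1.56^4/4! ≈ 0.0519.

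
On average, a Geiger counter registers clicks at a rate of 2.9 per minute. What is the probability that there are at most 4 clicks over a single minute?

With mean μ = 2.9 per minute,
P(N ≤ 4) = Σ_{j=0}^{4} e^(−μ) μ^j/j! ≈ 0.8318.

0.8318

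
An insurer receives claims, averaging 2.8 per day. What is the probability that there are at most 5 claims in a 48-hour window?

Over the interval, μ = 2.8 × 2 = 5.6 (a 48-hour window = 2 days).
P(N ≤ 5) = Σ_{j=0}^{5} e^(−μ) μ^j/j! ≈ 0.5119.

0.5119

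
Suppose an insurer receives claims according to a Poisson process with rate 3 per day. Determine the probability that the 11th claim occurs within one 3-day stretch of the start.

0.2940

Over the interval, μ = 3 × 3 = 9 (a 3-day stretch = 3 days).
The 11th arrival falls in the interval iff at least 11 events occur there: P(S_11 ≤ t) = P(N ≥ 11) = 1 − P(N ≤ 10) ≈ 0.2940.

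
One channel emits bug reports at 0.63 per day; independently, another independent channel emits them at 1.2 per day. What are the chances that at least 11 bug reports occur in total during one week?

0.7316

Independent Poisson processes superpose: combined rate λ = 0.63 + 1.2 = 1.83 per day.
Over the interval, μ = 1.83 × 7 = 12.81 (a week = 7 days).
P(N ≥ 11) = 1 − P(N ≤ 10) ≈ 0.7316.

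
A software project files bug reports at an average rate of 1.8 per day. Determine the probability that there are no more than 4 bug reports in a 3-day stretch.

0.3733

Over the interval, μ = 1.8 × 3 = 5.4 (a 3-day stretch = 3 days).
P(N ≤ 4) = Σ_{j=0}^{4} e^(−μ) μ^j/j! ≈ 0.3733.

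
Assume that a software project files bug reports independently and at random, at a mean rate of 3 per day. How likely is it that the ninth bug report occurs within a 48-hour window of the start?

Over the interval, μ = 3 × 2 = 6 (a 48-hour window = 2 days).
The ninth arrival falls in the interval iff at least 9 events occur there: P(S_9 ≤ t) = P(N ≥ 9) = 1 − P(N ≤ 8) ≈ 0.1528.

0.1528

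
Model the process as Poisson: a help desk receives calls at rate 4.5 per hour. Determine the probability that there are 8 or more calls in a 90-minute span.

0.3641

Over the interval, μ = 4.5 × 1.5 = 6.75 (a 90-minute span = 1.5 hours).
P(N ≥ 8) = 1 − P(N ≤ 7) = 1 − Σ_{j=0}^{7} e^(−μ) μ^j/j! ≈ 0.3641.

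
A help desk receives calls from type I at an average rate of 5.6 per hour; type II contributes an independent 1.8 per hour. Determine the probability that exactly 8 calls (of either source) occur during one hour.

Independent Poisson processes superpose: combined rate λ = 5.6 + 1.8 = 7.4 per hour.
So μ = 7.4.
P(N = 8) = e^(−7.4) · 7.4^8/8! ≈ 0.1363.

0.1363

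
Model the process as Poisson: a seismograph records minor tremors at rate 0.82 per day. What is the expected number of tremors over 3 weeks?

17.22

E[N] = λt = 0.82 × 21 = 17.22 (3 weeks = 21 days).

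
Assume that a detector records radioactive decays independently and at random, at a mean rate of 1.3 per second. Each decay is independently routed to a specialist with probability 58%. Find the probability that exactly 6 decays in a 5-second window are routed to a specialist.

0.0919

Thinning: the decays that are routed to a specialist themselves form a Poisson process with rate 0.58 × 1.3 = 0.754 per second.
Over the interval, μ = 0.754 × 5 = 3.77 (a 5-second window = 5 seconds).
P(N = 6) = e^(−3.77) · 3.77^6/6! ≈ 0.0919.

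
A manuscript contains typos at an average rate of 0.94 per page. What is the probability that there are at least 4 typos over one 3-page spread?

Over the interval, μ = 0.94 × 3 = 2.82 (a 3-page spread = 3 pages).
P(N ≥ 4) = 1 − P(N ≤ 3) = 1 − Σ_{j=0}^{3} e^(−μ) μ^j/j! ≈ 0.3125.

0.3125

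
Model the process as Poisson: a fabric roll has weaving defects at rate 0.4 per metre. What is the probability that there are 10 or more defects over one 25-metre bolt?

Over the interval, μ = 0.4 × 25 = 10 (a 25-metre bolt = 25 metres).
P(N ≥ 10) = 1 − P(N ≤ 9) = 1 − Σ_{j=0}^{9} e^(−μ) μ^j/j! ≈ 0.5421.

0.5421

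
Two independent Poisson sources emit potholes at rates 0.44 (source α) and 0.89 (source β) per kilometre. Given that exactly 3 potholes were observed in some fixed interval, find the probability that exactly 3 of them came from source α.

0.0362

Given the total, each event is independently from source α with probability p = λ_α/(λ_α+λ_β) = 0.44/1.33 ≈ 0.3308.
So K ~ Binomial(3, 0.44/1.33): P(K = 3) = C(3,3) · (0.44/1.33)^3 · (0.89/1.33)^0 ≈ 0.0362.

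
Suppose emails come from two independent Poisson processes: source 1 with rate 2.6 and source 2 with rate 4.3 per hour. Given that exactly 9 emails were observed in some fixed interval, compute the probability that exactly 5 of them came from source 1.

Given the total, each event is independently from source 1 with probability p = λ_1/(λ_1+λ_2) = 2.6/6.9 ≈ 0.3768.
So K ~ Binomial(9, 2.6/6.9): P(K = 5) = C(9,5) · (2.6/6.9)^5 · (4.3/6.9)^4 ≈ 0.1444.

0.1444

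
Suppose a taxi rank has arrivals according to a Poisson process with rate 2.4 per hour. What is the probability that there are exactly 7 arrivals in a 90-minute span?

0.0425

Over the interval, μ = 2.4 × 1.5 = 3.6 (a 90-minute span = 1.5 hours).
P(N = 7) = e^(−μ) μ^7/7! = e^(−3.6) · 3.6^7/5040 ≈ 0.0425.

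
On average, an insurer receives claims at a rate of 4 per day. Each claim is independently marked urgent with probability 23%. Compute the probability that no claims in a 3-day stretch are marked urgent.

0.0633

Thinning: the claims that are marked urgent themselves form a Poisson process with rate 0.23 × 4 = 0.92 per day.
Over the interval, μ = 0.92 × 3 = 2.76 (a 3-day stretch = 3 days).
P(N = 0) = e^(−2.76) · 2.76^0/0! ≈ 0.0633.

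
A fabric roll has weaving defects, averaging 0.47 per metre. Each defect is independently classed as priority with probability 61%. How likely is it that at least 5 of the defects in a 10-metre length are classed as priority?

0.1629

Thinning: the defects that are classed as priority themselves form a Poisson process with rate 0.61 × 0.47 = 0.2867 per metre.
Over the interval, μ = 0.2867 × 10 = 2.867 (a 10-metre length = 10 metres).
P(N ≥ 5) = 1 − P(N ≤ 4) ≈ 0.1629.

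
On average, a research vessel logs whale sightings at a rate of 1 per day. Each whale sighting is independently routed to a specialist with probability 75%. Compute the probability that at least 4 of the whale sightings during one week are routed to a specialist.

Thinning: the whale sightings that are routed to a specialist themselves form a Poisson process with rate 0.75 × 1 = 0.75 per day.
Over the interval, μ = 0.75 × 7 = 5.25 (a week = 7 days).
P(N ≥ 4) = 1 − P(N ≤ 3) ≈ 0.7683.

0.7683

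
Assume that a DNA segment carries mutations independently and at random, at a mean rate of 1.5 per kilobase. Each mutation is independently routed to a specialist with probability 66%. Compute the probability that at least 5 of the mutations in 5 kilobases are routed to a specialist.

0.5507

Thinning: the mutations that are routed to a specialist themselves form a Poisson process with rate 0.66 × 1.5 = 0.99 per kilobase.
Over the interval, μ = 0.99 × 5 = 4.95 (5 kilobases).
P(N ≥ 5) = 1 − P(N ≤ 4) ≈ 0.5507.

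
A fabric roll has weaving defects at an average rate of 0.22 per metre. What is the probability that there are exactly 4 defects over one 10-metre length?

Over the interval, μ = 0.22 × 10 = 2.2 (a 10-metre length = 10 metres).
P(N = 4) = e^(−μ) μ^4/4! = e^(−2.2) · 2.2^4/24 ≈ 0.1082.

0.1082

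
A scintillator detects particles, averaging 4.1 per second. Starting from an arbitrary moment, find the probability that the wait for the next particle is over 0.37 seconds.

0.2194

The wait for the next event is exponential with rate λ = 4.1 per second.
P(T > 0.37) = e^(−λt) = e^(−4.1 × 0.37) = e^(−1.517) ≈ 0.2194.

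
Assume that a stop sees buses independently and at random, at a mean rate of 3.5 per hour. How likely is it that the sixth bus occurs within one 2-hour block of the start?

Over the interval, μ = 3.5 × 2 = 7 (a 2-hour block = 2 hours).
The sixth arrival falls in the interval iff at least 6 events occur there: P(S_6 ≤ t) = P(N ≥ 6) = 1 − P(N ≤ 5) ≈ 0.6993.

0.6993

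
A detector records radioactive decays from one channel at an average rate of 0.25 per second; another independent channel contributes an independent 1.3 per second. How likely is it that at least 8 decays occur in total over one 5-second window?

Independent Poisson processes superpose: combined rate λ = 0.25 + 1.3 = 1.55 per second.
Over the interval, μ = 1.55 × 5 = 7.75 (a 5-second window = 5 seconds).
P(N ≥ 8) = 1 − P(N ≤ 7) ≈ 0.5116.

0.5116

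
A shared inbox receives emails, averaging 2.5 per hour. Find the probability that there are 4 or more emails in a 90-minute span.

0.5162

Over the interval, μ = 2.5 × 1.5 = 3.75 (a 90-minute span = 1.5 hours).
P(N ≥ 4) = 1 − P(N ≤ 3) = 1 − Σ_{j=0}^{3} e^(−μ) μ^j/j! ≈ 0.5162.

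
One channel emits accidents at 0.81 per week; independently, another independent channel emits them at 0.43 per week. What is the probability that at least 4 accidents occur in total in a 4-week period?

0.7293

Independent Poisson processes superpose: combined rate λ = 0.81 + 0.43 = 1.24 per week.
Over the interval, μ = 1.24 × 4 = 4.96 (a 4-week period = 4 weeks).
P(N ≥ 4) = 1 − P(N ≤ 3) ≈ 0.7293.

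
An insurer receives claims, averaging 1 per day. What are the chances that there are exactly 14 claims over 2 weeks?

Over the interval, μ = 1 × 14 = 14 (2 weeks = 14 days).
P(N = 14) = e^(−μ) μ^14/14! = e^(−14) · 14^14/87178291200 ≈ 0.1060.

0.1060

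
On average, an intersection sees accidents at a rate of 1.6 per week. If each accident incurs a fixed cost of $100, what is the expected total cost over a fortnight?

E[N] = 1.6 × 2 = 3.2 (a fortnight = 2 weeks); E[cost] = 3.2 × $100 = $320.

$320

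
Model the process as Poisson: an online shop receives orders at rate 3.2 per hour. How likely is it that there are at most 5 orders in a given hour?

0.8946

With mean μ = 3.2 per hour,
P(N ≤ 5) = Σ_{j=0}^{5} e^(−μ) μ^j/j! ≈ 0.8946.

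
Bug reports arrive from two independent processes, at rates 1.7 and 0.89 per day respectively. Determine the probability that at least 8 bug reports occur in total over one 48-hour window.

Independent Poisson processes superpose: combined rate λ = 1.7 + 0.89 = 2.59 per day.
Over the interval, μ = 2.59 × 2 = 5.18 (a 48-hour window = 2 days).
P(N ≥ 8) = 1 − P(N ≤ 7) ≈ 0.1528.

0.1528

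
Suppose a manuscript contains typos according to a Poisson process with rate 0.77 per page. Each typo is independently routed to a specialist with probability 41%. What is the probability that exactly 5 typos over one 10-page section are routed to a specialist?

0.1112

Thinning: the typos that are routed to a specialist themselves form a Poisson process with rate 0.41 × 0.77 = 0.3157 per page.
Over the interval, μ = 0.3157 × 10 = 3.157 (a 10-page section = 10 pages).
P(N = 5) = e^(−3.157) · 3.157^5/5! ≈ 0.1112.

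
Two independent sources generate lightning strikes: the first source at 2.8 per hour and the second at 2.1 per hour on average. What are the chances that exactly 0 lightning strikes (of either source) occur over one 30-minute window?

0.0863

Independent Poisson processes superpose: combined rate λ = 2.8 + 2.1 = 4.9 per hour.
Over the interval, μ = 4.9 × 0.5 = 2.45 (a 30-minute window = 0.5 hours).
P(N = 0) = e^(−2.45) · 2.45^0/0! ≈ 0.0863.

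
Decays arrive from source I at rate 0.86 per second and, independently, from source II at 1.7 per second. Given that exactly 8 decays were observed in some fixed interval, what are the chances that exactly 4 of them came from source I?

0.1734

Given the total, each event is independently from source I with probability p = λ_I/(λ_I+λ_II) = 0.86/2.56 ≈ 0.3359.
So K ~ Binomial(8, 0.86/2.56): P(K = 4) = C(8,4) · (0.86/2.56)^4 · (1.7/2.56)^4 ≈ 0.1734.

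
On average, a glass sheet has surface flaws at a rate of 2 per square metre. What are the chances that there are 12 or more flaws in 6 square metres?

0.5384

Over the interval, μ = 2 × 6 = 12 (6 square metres).
P(N ≥ 12) = 1 − P(N ≤ 11) = 1 − Σ_{j=0}^{11} e^(−μ) μ^j/j! ≈ 0.5384.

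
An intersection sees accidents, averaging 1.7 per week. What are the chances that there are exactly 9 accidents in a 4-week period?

0.0954

Over the interval, μ = 1.7 × 4 = 6.8 (a 4-week period = 4 weeks).
P(N = 9) = e^(−μ) μ^9/9! = e^(−6.8) · 6.8^9/362880 ≈ 0.0954.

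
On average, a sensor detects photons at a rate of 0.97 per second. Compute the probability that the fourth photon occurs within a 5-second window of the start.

0.7133

Over the interval, μ = 0.97 × 5 = 4.85 (a 5-second window = 5 seconds).
The fourth arrival falls in the interval iff at least 4 events occur there: P(S_4 ≤ t) = P(N ≥ 4) = 1 − P(N ≤ 3) ≈ 0.7133.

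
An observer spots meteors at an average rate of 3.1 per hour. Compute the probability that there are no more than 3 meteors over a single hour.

0.6248

With mean μ = 3.1 per hour,
P(N ≤ 3) = Σ_{j=0}^{3} e^(−μ) μ^j/j! ≈ 0.6248.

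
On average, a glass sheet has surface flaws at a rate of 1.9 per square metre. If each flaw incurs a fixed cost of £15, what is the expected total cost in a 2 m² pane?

E[N] = 1.9 × 2 = 3.8 (a 2 m² pane = 2 square metres); E[cost] = 3.8 × £15 = £57.

£57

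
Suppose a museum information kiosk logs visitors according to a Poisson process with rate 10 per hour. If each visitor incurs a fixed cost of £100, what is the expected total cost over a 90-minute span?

E[N] = 10 × 1.5 = 15 (a 90-minute span = 1.5 hours); E[cost] = 15 × £100 = £1500.

£1500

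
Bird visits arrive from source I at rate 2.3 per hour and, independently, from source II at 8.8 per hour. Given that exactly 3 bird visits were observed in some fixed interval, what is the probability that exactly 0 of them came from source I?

Given the total, each event is independently from source I with probability p = λ_I/(λ_I+λ_II) = 2.3/11.1 ≈ 0.2072.
So K ~ Binomial(3, 2.3/11.1): P(K = 0) = C(3,0) · (2.3/11.1)^0 · (8.8/11.1)^3 ≈ 0.4983.

0.4983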